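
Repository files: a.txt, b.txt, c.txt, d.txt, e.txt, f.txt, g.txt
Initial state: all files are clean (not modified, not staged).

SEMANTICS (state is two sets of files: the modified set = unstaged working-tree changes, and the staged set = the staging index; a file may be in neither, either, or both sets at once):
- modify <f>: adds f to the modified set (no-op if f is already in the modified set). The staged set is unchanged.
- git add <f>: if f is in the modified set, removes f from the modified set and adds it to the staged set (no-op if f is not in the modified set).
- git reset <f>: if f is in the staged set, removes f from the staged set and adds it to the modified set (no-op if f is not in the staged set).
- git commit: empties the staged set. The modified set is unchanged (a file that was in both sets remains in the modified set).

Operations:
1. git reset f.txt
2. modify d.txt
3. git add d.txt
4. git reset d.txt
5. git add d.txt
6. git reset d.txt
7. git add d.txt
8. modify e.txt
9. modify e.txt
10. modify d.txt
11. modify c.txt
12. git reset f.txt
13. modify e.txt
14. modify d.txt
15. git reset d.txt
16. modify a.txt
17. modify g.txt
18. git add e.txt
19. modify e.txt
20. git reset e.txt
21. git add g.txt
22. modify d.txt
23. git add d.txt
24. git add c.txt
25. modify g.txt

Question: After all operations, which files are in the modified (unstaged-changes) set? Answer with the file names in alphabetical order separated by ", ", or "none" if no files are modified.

Answer: a.txt, e.txt, g.txt

Derivation:
After op 1 (git reset f.txt): modified={none} staged={none}
After op 2 (modify d.txt): modified={d.txt} staged={none}
After op 3 (git add d.txt): modified={none} staged={d.txt}
After op 4 (git reset d.txt): modified={d.txt} staged={none}
After op 5 (git add d.txt): modified={none} staged={d.txt}
After op 6 (git reset d.txt): modified={d.txt} staged={none}
After op 7 (git add d.txt): modified={none} staged={d.txt}
After op 8 (modify e.txt): modified={e.txt} staged={d.txt}
After op 9 (modify e.txt): modified={e.txt} staged={d.txt}
After op 10 (modify d.txt): modified={d.txt, e.txt} staged={d.txt}
After op 11 (modify c.txt): modified={c.txt, d.txt, e.txt} staged={d.txt}
After op 12 (git reset f.txt): modified={c.txt, d.txt, e.txt} staged={d.txt}
After op 13 (modify e.txt): modified={c.txt, d.txt, e.txt} staged={d.txt}
After op 14 (modify d.txt): modified={c.txt, d.txt, e.txt} staged={d.txt}
After op 15 (git reset d.txt): modified={c.txt, d.txt, e.txt} staged={none}
After op 16 (modify a.txt): modified={a.txt, c.txt, d.txt, e.txt} staged={none}
After op 17 (modify g.txt): modified={a.txt, c.txt, d.txt, e.txt, g.txt} staged={none}
After op 18 (git add e.txt): modified={a.txt, c.txt, d.txt, g.txt} staged={e.txt}
After op 19 (modify e.txt): modified={a.txt, c.txt, d.txt, e.txt, g.txt} staged={e.txt}
After op 20 (git reset e.txt): modified={a.txt, c.txt, d.txt, e.txt, g.txt} staged={none}
After op 21 (git add g.txt): modified={a.txt, c.txt, d.txt, e.txt} staged={g.txt}
After op 22 (modify d.txt): modified={a.txt, c.txt, d.txt, e.txt} staged={g.txt}
After op 23 (git add d.txt): modified={a.txt, c.txt, e.txt} staged={d.txt, g.txt}
After op 24 (git add c.txt): modified={a.txt, e.txt} staged={c.txt, d.txt, g.txt}
After op 25 (modify g.txt): modified={a.txt, e.txt, g.txt} staged={c.txt, d.txt, g.txt}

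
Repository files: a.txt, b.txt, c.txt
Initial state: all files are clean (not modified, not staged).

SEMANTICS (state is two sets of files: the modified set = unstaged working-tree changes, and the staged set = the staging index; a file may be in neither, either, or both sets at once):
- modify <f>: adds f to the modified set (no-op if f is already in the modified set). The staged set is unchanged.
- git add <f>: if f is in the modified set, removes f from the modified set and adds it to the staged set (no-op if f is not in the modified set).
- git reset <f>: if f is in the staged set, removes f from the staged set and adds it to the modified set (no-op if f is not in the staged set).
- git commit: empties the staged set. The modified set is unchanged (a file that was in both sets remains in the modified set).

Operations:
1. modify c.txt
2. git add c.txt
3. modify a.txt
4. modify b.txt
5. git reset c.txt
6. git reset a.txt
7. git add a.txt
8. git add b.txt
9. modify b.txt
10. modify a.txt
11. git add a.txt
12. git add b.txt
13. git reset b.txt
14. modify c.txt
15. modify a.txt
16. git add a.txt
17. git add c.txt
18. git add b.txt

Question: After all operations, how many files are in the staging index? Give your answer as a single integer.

After op 1 (modify c.txt): modified={c.txt} staged={none}
After op 2 (git add c.txt): modified={none} staged={c.txt}
After op 3 (modify a.txt): modified={a.txt} staged={c.txt}
After op 4 (modify b.txt): modified={a.txt, b.txt} staged={c.txt}
After op 5 (git reset c.txt): modified={a.txt, b.txt, c.txt} staged={none}
After op 6 (git reset a.txt): modified={a.txt, b.txt, c.txt} staged={none}
After op 7 (git add a.txt): modified={b.txt, c.txt} staged={a.txt}
After op 8 (git add b.txt): modified={c.txt} staged={a.txt, b.txt}
After op 9 (modify b.txt): modified={b.txt, c.txt} staged={a.txt, b.txt}
After op 10 (modify a.txt): modified={a.txt, b.txt, c.txt} staged={a.txt, b.txt}
After op 11 (git add a.txt): modified={b.txt, c.txt} staged={a.txt, b.txt}
After op 12 (git add b.txt): modified={c.txt} staged={a.txt, b.txt}
After op 13 (git reset b.txt): modified={b.txt, c.txt} staged={a.txt}
After op 14 (modify c.txt): modified={b.txt, c.txt} staged={a.txt}
After op 15 (modify a.txt): modified={a.txt, b.txt, c.txt} staged={a.txt}
After op 16 (git add a.txt): modified={b.txt, c.txt} staged={a.txt}
After op 17 (git add c.txt): modified={b.txt} staged={a.txt, c.txt}
After op 18 (git add b.txt): modified={none} staged={a.txt, b.txt, c.txt}
Final staged set: {a.txt, b.txt, c.txt} -> count=3

Answer: 3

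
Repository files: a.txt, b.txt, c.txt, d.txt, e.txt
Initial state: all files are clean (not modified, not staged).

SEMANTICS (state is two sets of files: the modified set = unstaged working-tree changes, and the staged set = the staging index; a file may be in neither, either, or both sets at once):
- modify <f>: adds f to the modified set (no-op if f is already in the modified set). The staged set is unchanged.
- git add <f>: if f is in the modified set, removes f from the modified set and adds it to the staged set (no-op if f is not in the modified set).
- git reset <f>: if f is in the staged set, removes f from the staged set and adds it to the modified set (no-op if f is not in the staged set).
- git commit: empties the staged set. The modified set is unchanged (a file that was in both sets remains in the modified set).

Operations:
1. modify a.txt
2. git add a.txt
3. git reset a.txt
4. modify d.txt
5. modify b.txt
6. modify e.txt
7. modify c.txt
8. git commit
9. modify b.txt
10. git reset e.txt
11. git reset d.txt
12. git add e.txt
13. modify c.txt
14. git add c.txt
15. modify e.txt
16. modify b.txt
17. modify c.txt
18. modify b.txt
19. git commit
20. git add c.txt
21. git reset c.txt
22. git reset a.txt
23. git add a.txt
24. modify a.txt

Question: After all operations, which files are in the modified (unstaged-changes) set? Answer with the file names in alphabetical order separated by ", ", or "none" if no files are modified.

After op 1 (modify a.txt): modified={a.txt} staged={none}
After op 2 (git add a.txt): modified={none} staged={a.txt}
After op 3 (git reset a.txt): modified={a.txt} staged={none}
After op 4 (modify d.txt): modified={a.txt, d.txt} staged={none}
After op 5 (modify b.txt): modified={a.txt, b.txt, d.txt} staged={none}
After op 6 (modify e.txt): modified={a.txt, b.txt, d.txt, e.txt} staged={none}
After op 7 (modify c.txt): modified={a.txt, b.txt, c.txt, d.txt, e.txt} staged={none}
After op 8 (git commit): modified={a.txt, b.txt, c.txt, d.txt, e.txt} staged={none}
After op 9 (modify b.txt): modified={a.txt, b.txt, c.txt, d.txt, e.txt} staged={none}
After op 10 (git reset e.txt): modified={a.txt, b.txt, c.txt, d.txt, e.txt} staged={none}
After op 11 (git reset d.txt): modified={a.txt, b.txt, c.txt, d.txt, e.txt} staged={none}
After op 12 (git add e.txt): modified={a.txt, b.txt, c.txt, d.txt} staged={e.txt}
After op 13 (modify c.txt): modified={a.txt, b.txt, c.txt, d.txt} staged={e.txt}
After op 14 (git add c.txt): modified={a.txt, b.txt, d.txt} staged={c.txt, e.txt}
After op 15 (modify e.txt): modified={a.txt, b.txt, d.txt, e.txt} staged={c.txt, e.txt}
After op 16 (modify b.txt): modified={a.txt, b.txt, d.txt, e.txt} staged={c.txt, e.txt}
After op 17 (modify c.txt): modified={a.txt, b.txt, c.txt, d.txt, e.txt} staged={c.txt, e.txt}
After op 18 (modify b.txt): modified={a.txt, b.txt, c.txt, d.txt, e.txt} staged={c.txt, e.txt}
After op 19 (git commit): modified={a.txt, b.txt, c.txt, d.txt, e.txt} staged={none}
After op 20 (git add c.txt): modified={a.txt, b.txt, d.txt, e.txt} staged={c.txt}
After op 21 (git reset c.txt): modified={a.txt, b.txt, c.txt, d.txt, e.txt} staged={none}
After op 22 (git reset a.txt): modified={a.txt, b.txt, c.txt, d.txt, e.txt} staged={none}
After op 23 (git add a.txt): modified={b.txt, c.txt, d.txt, e.txt} staged={a.txt}
After op 24 (modify a.txt): modified={a.txt, b.txt, c.txt, d.txt, e.txt} staged={a.txt}

Answer: a.txt, b.txt, c.txt, d.txt, e.txt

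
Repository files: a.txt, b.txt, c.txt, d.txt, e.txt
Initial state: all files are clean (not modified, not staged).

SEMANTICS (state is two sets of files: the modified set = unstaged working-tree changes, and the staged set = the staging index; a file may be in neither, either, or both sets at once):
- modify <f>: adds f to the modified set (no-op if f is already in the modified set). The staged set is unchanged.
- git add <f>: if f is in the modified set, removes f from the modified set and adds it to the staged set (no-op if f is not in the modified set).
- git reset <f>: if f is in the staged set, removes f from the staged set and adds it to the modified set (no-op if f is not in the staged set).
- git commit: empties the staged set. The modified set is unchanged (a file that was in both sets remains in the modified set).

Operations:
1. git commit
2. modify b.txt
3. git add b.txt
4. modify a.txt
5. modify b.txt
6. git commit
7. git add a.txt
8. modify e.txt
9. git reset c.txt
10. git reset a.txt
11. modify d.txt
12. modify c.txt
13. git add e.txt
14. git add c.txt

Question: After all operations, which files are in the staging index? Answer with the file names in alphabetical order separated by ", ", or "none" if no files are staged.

After op 1 (git commit): modified={none} staged={none}
After op 2 (modify b.txt): modified={b.txt} staged={none}
After op 3 (git add b.txt): modified={none} staged={b.txt}
After op 4 (modify a.txt): modified={a.txt} staged={b.txt}
After op 5 (modify b.txt): modified={a.txt, b.txt} staged={b.txt}
After op 6 (git commit): modified={a.txt, b.txt} staged={none}
After op 7 (git add a.txt): modified={b.txt} staged={a.txt}
After op 8 (modify e.txt): modified={b.txt, e.txt} staged={a.txt}
After op 9 (git reset c.txt): modified={b.txt, e.txt} staged={a.txt}
After op 10 (git reset a.txt): modified={a.txt, b.txt, e.txt} staged={none}
After op 11 (modify d.txt): modified={a.txt, b.txt, d.txt, e.txt} staged={none}
After op 12 (modify c.txt): modified={a.txt, b.txt, c.txt, d.txt, e.txt} staged={none}
After op 13 (git add e.txt): modified={a.txt, b.txt, c.txt, d.txt} staged={e.txt}
After op 14 (git add c.txt): modified={a.txt, b.txt, d.txt} staged={c.txt, e.txt}

Answer: c.txt, e.txt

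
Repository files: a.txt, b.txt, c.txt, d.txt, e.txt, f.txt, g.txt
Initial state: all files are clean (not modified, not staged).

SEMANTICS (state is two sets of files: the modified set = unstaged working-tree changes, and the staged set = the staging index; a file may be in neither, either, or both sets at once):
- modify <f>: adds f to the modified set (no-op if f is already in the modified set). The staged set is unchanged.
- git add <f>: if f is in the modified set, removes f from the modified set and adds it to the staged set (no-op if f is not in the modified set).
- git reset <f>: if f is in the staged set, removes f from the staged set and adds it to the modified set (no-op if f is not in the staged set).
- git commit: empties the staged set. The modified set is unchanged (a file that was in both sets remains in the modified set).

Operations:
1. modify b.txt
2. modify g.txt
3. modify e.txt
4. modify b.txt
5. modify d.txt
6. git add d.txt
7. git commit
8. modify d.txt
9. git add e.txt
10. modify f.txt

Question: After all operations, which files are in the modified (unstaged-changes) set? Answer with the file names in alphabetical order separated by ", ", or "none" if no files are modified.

After op 1 (modify b.txt): modified={b.txt} staged={none}
After op 2 (modify g.txt): modified={b.txt, g.txt} staged={none}
After op 3 (modify e.txt): modified={b.txt, e.txt, g.txt} staged={none}
After op 4 (modify b.txt): modified={b.txt, e.txt, g.txt} staged={none}
After op 5 (modify d.txt): modified={b.txt, d.txt, e.txt, g.txt} staged={none}
After op 6 (git add d.txt): modified={b.txt, e.txt, g.txt} staged={d.txt}
After op 7 (git commit): modified={b.txt, e.txt, g.txt} staged={none}
After op 8 (modify d.txt): modified={b.txt, d.txt, e.txt, g.txt} staged={none}
After op 9 (git add e.txt): modified={b.txt, d.txt, g.txt} staged={e.txt}
After op 10 (modify f.txt): modified={b.txt, d.txt, f.txt, g.txt} staged={e.txt}

Answer: b.txt, d.txt, f.txt, g.txt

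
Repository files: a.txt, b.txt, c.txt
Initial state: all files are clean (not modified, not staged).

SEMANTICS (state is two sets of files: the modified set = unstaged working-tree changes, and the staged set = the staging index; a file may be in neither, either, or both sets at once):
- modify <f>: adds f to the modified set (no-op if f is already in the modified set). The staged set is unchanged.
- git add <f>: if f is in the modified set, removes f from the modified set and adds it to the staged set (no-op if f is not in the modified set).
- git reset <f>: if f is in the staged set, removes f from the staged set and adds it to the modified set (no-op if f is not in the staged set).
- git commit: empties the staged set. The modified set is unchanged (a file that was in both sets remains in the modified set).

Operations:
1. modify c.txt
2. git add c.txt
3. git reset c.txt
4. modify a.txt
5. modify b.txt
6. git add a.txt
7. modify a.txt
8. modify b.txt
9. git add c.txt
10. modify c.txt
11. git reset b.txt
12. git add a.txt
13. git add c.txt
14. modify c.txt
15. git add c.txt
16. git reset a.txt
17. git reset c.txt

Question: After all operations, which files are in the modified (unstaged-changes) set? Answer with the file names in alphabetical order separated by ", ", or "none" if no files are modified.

Answer: a.txt, b.txt, c.txt

Derivation:
After op 1 (modify c.txt): modified={c.txt} staged={none}
After op 2 (git add c.txt): modified={none} staged={c.txt}
After op 3 (git reset c.txt): modified={c.txt} staged={none}
After op 4 (modify a.txt): modified={a.txt, c.txt} staged={none}
After op 5 (modify b.txt): modified={a.txt, b.txt, c.txt} staged={none}
After op 6 (git add a.txt): modified={b.txt, c.txt} staged={a.txt}
After op 7 (modify a.txt): modified={a.txt, b.txt, c.txt} staged={a.txt}
After op 8 (modify b.txt): modified={a.txt, b.txt, c.txt} staged={a.txt}
After op 9 (git add c.txt): modified={a.txt, b.txt} staged={a.txt, c.txt}
After op 10 (modify c.txt): modified={a.txt, b.txt, c.txt} staged={a.txt, c.txt}
After op 11 (git reset b.txt): modified={a.txt, b.txt, c.txt} staged={a.txt, c.txt}
After op 12 (git add a.txt): modified={b.txt, c.txt} staged={a.txt, c.txt}
After op 13 (git add c.txt): modified={b.txt} staged={a.txt, c.txt}
After op 14 (modify c.txt): modified={b.txt, c.txt} staged={a.txt, c.txt}
After op 15 (git add c.txt): modified={b.txt} staged={a.txt, c.txt}
After op 16 (git reset a.txt): modified={a.txt, b.txt} staged={c.txt}
After op 17 (git reset c.txt): modified={a.txt, b.txt, c.txt} staged={none}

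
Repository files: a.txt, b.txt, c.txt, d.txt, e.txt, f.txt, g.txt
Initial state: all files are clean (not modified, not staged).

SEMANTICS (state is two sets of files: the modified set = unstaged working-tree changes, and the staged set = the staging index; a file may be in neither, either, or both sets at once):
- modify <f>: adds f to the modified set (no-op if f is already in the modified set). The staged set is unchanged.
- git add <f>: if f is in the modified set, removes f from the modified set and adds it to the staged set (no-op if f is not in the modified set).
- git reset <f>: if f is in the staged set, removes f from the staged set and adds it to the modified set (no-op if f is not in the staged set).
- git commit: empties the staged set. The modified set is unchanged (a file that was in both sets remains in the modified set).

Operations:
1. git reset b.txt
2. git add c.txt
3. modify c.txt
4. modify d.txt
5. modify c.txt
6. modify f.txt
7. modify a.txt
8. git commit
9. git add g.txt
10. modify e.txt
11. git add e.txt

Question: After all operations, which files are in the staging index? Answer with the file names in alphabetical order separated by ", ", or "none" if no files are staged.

Answer: e.txt

Derivation:
After op 1 (git reset b.txt): modified={none} staged={none}
After op 2 (git add c.txt): modified={none} staged={none}
After op 3 (modify c.txt): modified={c.txt} staged={none}
After op 4 (modify d.txt): modified={c.txt, d.txt} staged={none}
After op 5 (modify c.txt): modified={c.txt, d.txt} staged={none}
After op 6 (modify f.txt): modified={c.txt, d.txt, f.txt} staged={none}
After op 7 (modify a.txt): modified={a.txt, c.txt, d.txt, f.txt} staged={none}
After op 8 (git commit): modified={a.txt, c.txt, d.txt, f.txt} staged={none}
After op 9 (git add g.txt): modified={a.txt, c.txt, d.txt, f.txt} staged={none}
After op 10 (modify e.txt): modified={a.txt, c.txt, d.txt, e.txt, f.txt} staged={none}
After op 11 (git add e.txt): modified={a.txt, c.txt, d.txt, f.txt} staged={e.txt}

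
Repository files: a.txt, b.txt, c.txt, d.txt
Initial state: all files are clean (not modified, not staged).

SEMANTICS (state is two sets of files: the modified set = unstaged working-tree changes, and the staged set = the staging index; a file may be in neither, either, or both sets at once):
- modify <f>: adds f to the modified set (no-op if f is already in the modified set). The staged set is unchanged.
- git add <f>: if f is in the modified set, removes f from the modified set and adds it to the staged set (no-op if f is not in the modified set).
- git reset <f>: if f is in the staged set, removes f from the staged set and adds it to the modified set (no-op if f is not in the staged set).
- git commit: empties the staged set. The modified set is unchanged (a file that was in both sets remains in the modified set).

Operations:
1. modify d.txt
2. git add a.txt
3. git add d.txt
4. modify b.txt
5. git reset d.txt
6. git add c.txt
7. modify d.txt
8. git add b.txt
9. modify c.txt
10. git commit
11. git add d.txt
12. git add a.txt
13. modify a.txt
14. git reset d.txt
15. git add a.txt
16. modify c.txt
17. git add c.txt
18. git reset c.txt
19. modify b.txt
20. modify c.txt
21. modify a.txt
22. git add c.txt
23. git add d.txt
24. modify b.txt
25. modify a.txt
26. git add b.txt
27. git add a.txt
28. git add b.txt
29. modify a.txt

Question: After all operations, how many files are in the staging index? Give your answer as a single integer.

Answer: 4

Derivation:
After op 1 (modify d.txt): modified={d.txt} staged={none}
After op 2 (git add a.txt): modified={d.txt} staged={none}
After op 3 (git add d.txt): modified={none} staged={d.txt}
After op 4 (modify b.txt): modified={b.txt} staged={d.txt}
After op 5 (git reset d.txt): modified={b.txt, d.txt} staged={none}
After op 6 (git add c.txt): modified={b.txt, d.txt} staged={none}
After op 7 (modify d.txt): modified={b.txt, d.txt} staged={none}
After op 8 (git add b.txt): modified={d.txt} staged={b.txt}
After op 9 (modify c.txt): modified={c.txt, d.txt} staged={b.txt}
After op 10 (git commit): modified={c.txt, d.txt} staged={none}
After op 11 (git add d.txt): modified={c.txt} staged={d.txt}
After op 12 (git add a.txt): modified={c.txt} staged={d.txt}
After op 13 (modify a.txt): modified={a.txt, c.txt} staged={d.txt}
After op 14 (git reset d.txt): modified={a.txt, c.txt, d.txt} staged={none}
After op 15 (git add a.txt): modified={c.txt, d.txt} staged={a.txt}
After op 16 (modify c.txt): modified={c.txt, d.txt} staged={a.txt}
After op 17 (git add c.txt): modified={d.txt} staged={a.txt, c.txt}
After op 18 (git reset c.txt): modified={c.txt, d.txt} staged={a.txt}
After op 19 (modify b.txt): modified={b.txt, c.txt, d.txt} staged={a.txt}
After op 20 (modify c.txt): modified={b.txt, c.txt, d.txt} staged={a.txt}
After op 21 (modify a.txt): modified={a.txt, b.txt, c.txt, d.txt} staged={a.txt}
After op 22 (git add c.txt): modified={a.txt, b.txt, d.txt} staged={a.txt, c.txt}
After op 23 (git add d.txt): modified={a.txt, b.txt} staged={a.txt, c.txt, d.txt}
After op 24 (modify b.txt): modified={a.txt, b.txt} staged={a.txt, c.txt, d.txt}
After op 25 (modify a.txt): modified={a.txt, b.txt} staged={a.txt, c.txt, d.txt}
After op 26 (git add b.txt): modified={a.txt} staged={a.txt, b.txt, c.txt, d.txt}
After op 27 (git add a.txt): modified={none} staged={a.txt, b.txt, c.txt, d.txt}
After op 28 (git add b.txt): modified={none} staged={a.txt, b.txt, c.txt, d.txt}
After op 29 (modify a.txt): modified={a.txt} staged={a.txt, b.txt, c.txt, d.txt}
Final staged set: {a.txt, b.txt, c.txt, d.txt} -> count=4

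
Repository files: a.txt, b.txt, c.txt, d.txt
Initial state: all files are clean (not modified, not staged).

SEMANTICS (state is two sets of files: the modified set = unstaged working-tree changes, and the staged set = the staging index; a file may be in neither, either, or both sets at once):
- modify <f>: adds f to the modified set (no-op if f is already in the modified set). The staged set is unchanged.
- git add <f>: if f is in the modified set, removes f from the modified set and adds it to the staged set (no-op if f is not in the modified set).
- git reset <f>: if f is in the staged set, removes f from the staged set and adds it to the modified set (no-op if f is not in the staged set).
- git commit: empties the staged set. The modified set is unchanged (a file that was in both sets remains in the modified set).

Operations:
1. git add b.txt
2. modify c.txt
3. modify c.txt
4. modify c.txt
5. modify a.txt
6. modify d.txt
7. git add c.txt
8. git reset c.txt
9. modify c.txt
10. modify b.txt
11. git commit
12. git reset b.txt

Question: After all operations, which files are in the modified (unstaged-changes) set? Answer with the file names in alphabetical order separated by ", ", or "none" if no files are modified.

Answer: a.txt, b.txt, c.txt, d.txt

Derivation:
After op 1 (git add b.txt): modified={none} staged={none}
After op 2 (modify c.txt): modified={c.txt} staged={none}
After op 3 (modify c.txt): modified={c.txt} staged={none}
After op 4 (modify c.txt): modified={c.txt} staged={none}
After op 5 (modify a.txt): modified={a.txt, c.txt} staged={none}
After op 6 (modify d.txt): modified={a.txt, c.txt, d.txt} staged={none}
After op 7 (git add c.txt): modified={a.txt, d.txt} staged={c.txt}
After op 8 (git reset c.txt): modified={a.txt, c.txt, d.txt} staged={none}
After op 9 (modify c.txt): modified={a.txt, c.txt, d.txt} staged={none}
After op 10 (modify b.txt): modified={a.txt, b.txt, c.txt, d.txt} staged={none}
After op 11 (git commit): modified={a.txt, b.txt, c.txt, d.txt} staged={none}
After op 12 (git reset b.txt): modified={a.txt, b.txt, c.txt, d.txt} staged={none}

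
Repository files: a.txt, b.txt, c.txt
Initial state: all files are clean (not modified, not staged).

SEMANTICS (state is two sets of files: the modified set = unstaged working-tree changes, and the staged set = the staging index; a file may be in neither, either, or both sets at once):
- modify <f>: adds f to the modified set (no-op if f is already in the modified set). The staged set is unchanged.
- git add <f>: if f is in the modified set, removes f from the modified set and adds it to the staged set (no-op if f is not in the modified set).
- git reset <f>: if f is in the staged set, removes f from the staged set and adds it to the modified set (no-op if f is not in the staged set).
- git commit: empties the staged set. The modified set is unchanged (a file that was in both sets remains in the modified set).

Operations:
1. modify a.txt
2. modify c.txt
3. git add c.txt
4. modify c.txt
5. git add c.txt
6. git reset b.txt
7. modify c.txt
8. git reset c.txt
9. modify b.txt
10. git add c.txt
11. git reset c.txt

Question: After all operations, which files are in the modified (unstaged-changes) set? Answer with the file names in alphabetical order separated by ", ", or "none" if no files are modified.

Answer: a.txt, b.txt, c.txt

Derivation:
After op 1 (modify a.txt): modified={a.txt} staged={none}
After op 2 (modify c.txt): modified={a.txt, c.txt} staged={none}
After op 3 (git add c.txt): modified={a.txt} staged={c.txt}
After op 4 (modify c.txt): modified={a.txt, c.txt} staged={c.txt}
After op 5 (git add c.txt): modified={a.txt} staged={c.txt}
After op 6 (git reset b.txt): modified={a.txt} staged={c.txt}
After op 7 (modify c.txt): modified={a.txt, c.txt} staged={c.txt}
After op 8 (git reset c.txt): modified={a.txt, c.txt} staged={none}
After op 9 (modify b.txt): modified={a.txt, b.txt, c.txt} staged={none}
After op 10 (git add c.txt): modified={a.txt, b.txt} staged={c.txt}
After op 11 (git reset c.txt): modified={a.txt, b.txt, c.txt} staged={none}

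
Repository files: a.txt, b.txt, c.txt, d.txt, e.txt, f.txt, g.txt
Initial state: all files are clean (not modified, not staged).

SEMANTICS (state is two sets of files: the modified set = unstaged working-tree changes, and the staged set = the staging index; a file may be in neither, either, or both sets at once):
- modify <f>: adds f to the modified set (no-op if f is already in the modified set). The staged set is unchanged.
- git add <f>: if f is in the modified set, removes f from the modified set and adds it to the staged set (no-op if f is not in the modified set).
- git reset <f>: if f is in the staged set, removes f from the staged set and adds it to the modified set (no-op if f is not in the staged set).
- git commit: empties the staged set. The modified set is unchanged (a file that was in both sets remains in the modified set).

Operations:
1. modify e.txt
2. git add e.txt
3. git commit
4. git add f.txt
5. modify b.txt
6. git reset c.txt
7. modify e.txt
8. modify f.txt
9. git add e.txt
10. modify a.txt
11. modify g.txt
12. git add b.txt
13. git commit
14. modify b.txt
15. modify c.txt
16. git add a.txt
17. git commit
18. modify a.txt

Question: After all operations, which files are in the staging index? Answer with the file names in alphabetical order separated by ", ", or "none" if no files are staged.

Answer: none

Derivation:
After op 1 (modify e.txt): modified={e.txt} staged={none}
After op 2 (git add e.txt): modified={none} staged={e.txt}
After op 3 (git commit): modified={none} staged={none}
After op 4 (git add f.txt): modified={none} staged={none}
After op 5 (modify b.txt): modified={b.txt} staged={none}
After op 6 (git reset c.txt): modified={b.txt} staged={none}
After op 7 (modify e.txt): modified={b.txt, e.txt} staged={none}
After op 8 (modify f.txt): modified={b.txt, e.txt, f.txt} staged={none}
After op 9 (git add e.txt): modified={b.txt, f.txt} staged={e.txt}
After op 10 (modify a.txt): modified={a.txt, b.txt, f.txt} staged={e.txt}
After op 11 (modify g.txt): modified={a.txt, b.txt, f.txt, g.txt} staged={e.txt}
After op 12 (git add b.txt): modified={a.txt, f.txt, g.txt} staged={b.txt, e.txt}
After op 13 (git commit): modified={a.txt, f.txt, g.txt} staged={none}
After op 14 (modify b.txt): modified={a.txt, b.txt, f.txt, g.txt} staged={none}
After op 15 (modify c.txt): modified={a.txt, b.txt, c.txt, f.txt, g.txt} staged={none}
After op 16 (git add a.txt): modified={b.txt, c.txt, f.txt, g.txt} staged={a.txt}
After op 17 (git commit): modified={b.txt, c.txt, f.txt, g.txt} staged={none}
After op 18 (modify a.txt): modified={a.txt, b.txt, c.txt, f.txt, g.txt} staged={none}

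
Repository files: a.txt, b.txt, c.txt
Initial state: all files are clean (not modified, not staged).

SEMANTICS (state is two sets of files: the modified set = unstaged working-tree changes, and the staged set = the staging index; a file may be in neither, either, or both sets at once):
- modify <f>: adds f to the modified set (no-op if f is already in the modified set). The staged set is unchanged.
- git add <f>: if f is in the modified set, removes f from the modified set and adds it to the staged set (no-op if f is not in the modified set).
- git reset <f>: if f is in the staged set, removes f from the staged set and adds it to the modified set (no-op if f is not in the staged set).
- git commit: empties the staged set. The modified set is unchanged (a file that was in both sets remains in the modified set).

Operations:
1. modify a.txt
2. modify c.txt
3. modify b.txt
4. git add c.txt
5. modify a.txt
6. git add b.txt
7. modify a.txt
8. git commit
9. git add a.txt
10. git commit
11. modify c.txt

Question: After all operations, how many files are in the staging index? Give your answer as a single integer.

Answer: 0

Derivation:
After op 1 (modify a.txt): modified={a.txt} staged={none}
After op 2 (modify c.txt): modified={a.txt, c.txt} staged={none}
After op 3 (modify b.txt): modified={a.txt, b.txt, c.txt} staged={none}
After op 4 (git add c.txt): modified={a.txt, b.txt} staged={c.txt}
After op 5 (modify a.txt): modified={a.txt, b.txt} staged={c.txt}
After op 6 (git add b.txt): modified={a.txt} staged={b.txt, c.txt}
After op 7 (modify a.txt): modified={a.txt} staged={b.txt, c.txt}
After op 8 (git commit): modified={a.txt} staged={none}
After op 9 (git add a.txt): modified={none} staged={a.txt}
After op 10 (git commit): modified={none} staged={none}
After op 11 (modify c.txt): modified={c.txt} staged={none}
Final staged set: {none} -> count=0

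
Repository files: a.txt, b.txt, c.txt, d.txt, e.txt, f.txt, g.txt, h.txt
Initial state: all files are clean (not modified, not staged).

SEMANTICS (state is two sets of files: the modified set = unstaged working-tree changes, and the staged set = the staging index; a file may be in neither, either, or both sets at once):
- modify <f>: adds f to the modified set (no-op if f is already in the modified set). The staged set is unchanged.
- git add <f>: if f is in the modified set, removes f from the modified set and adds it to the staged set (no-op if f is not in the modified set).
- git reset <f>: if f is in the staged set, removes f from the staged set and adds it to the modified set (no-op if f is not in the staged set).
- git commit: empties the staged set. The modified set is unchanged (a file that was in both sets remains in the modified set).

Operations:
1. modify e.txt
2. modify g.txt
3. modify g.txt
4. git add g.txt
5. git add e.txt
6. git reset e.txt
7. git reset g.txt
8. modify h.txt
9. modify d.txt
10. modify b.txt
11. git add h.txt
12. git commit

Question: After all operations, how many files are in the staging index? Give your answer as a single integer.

After op 1 (modify e.txt): modified={e.txt} staged={none}
After op 2 (modify g.txt): modified={e.txt, g.txt} staged={none}
After op 3 (modify g.txt): modified={e.txt, g.txt} staged={none}
After op 4 (git add g.txt): modified={e.txt} staged={g.txt}
After op 5 (git add e.txt): modified={none} staged={e.txt, g.txt}
After op 6 (git reset e.txt): modified={e.txt} staged={g.txt}
After op 7 (git reset g.txt): modified={e.txt, g.txt} staged={none}
After op 8 (modify h.txt): modified={e.txt, g.txt, h.txt} staged={none}
After op 9 (modify d.txt): modified={d.txt, e.txt, g.txt, h.txt} staged={none}
After op 10 (modify b.txt): modified={b.txt, d.txt, e.txt, g.txt, h.txt} staged={none}
After op 11 (git add h.txt): modified={b.txt, d.txt, e.txt, g.txt} staged={h.txt}
After op 12 (git commit): modified={b.txt, d.txt, e.txt, g.txt} staged={none}
Final staged set: {none} -> count=0

Answer: 0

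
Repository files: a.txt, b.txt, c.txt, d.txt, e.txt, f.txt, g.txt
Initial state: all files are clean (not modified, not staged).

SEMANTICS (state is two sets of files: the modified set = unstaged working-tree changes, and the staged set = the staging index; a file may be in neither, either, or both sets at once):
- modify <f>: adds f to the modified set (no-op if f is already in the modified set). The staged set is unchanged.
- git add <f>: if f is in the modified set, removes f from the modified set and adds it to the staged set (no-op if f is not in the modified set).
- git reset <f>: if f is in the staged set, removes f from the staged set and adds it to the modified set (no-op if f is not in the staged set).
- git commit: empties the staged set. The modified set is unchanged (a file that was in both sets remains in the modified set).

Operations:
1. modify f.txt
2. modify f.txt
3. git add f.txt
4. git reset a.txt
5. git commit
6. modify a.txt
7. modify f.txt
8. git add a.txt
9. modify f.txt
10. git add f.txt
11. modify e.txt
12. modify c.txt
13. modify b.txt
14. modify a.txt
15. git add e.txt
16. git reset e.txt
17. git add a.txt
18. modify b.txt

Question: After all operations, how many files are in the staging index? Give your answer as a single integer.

Answer: 2

Derivation:
After op 1 (modify f.txt): modified={f.txt} staged={none}
After op 2 (modify f.txt): modified={f.txt} staged={none}
After op 3 (git add f.txt): modified={none} staged={f.txt}
After op 4 (git reset a.txt): modified={none} staged={f.txt}
After op 5 (git commit): modified={none} staged={none}
After op 6 (modify a.txt): modified={a.txt} staged={none}
After op 7 (modify f.txt): modified={a.txt, f.txt} staged={none}
After op 8 (git add a.txt): modified={f.txt} staged={a.txt}
After op 9 (modify f.txt): modified={f.txt} staged={a.txt}
After op 10 (git add f.txt): modified={none} staged={a.txt, f.txt}
After op 11 (modify e.txt): modified={e.txt} staged={a.txt, f.txt}
After op 12 (modify c.txt): modified={c.txt, e.txt} staged={a.txt, f.txt}
After op 13 (modify b.txt): modified={b.txt, c.txt, e.txt} staged={a.txt, f.txt}
After op 14 (modify a.txt): modified={a.txt, b.txt, c.txt, e.txt} staged={a.txt, f.txt}
After op 15 (git add e.txt): modified={a.txt, b.txt, c.txt} staged={a.txt, e.txt, f.txt}
After op 16 (git reset e.txt): modified={a.txt, b.txt, c.txt, e.txt} staged={a.txt, f.txt}
After op 17 (git add a.txt): modified={b.txt, c.txt, e.txt} staged={a.txt, f.txt}
After op 18 (modify b.txt): modified={b.txt, c.txt, e.txt} staged={a.txt, f.txt}
Final staged set: {a.txt, f.txt} -> count=2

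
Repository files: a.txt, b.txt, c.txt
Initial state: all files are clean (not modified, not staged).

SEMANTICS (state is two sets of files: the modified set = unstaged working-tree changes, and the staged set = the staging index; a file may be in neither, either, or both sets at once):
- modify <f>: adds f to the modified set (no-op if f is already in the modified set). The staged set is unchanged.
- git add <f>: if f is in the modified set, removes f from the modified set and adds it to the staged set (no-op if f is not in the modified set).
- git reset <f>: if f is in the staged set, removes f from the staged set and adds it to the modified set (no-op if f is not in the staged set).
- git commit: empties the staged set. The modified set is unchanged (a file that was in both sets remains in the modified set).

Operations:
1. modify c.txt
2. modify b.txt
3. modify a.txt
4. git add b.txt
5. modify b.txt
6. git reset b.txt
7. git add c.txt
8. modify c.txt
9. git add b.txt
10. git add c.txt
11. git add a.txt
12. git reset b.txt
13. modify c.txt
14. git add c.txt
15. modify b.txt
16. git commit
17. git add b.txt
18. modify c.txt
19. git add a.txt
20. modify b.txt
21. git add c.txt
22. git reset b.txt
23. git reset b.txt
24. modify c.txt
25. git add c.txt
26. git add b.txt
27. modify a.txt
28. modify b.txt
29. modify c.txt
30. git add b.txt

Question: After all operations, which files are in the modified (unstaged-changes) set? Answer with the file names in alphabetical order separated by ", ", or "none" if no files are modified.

After op 1 (modify c.txt): modified={c.txt} staged={none}
After op 2 (modify b.txt): modified={b.txt, c.txt} staged={none}
After op 3 (modify a.txt): modified={a.txt, b.txt, c.txt} staged={none}
After op 4 (git add b.txt): modified={a.txt, c.txt} staged={b.txt}
After op 5 (modify b.txt): modified={a.txt, b.txt, c.txt} staged={b.txt}
After op 6 (git reset b.txt): modified={a.txt, b.txt, c.txt} staged={none}
After op 7 (git add c.txt): modified={a.txt, b.txt} staged={c.txt}
After op 8 (modify c.txt): modified={a.txt, b.txt, c.txt} staged={c.txt}
After op 9 (git add b.txt): modified={a.txt, c.txt} staged={b.txt, c.txt}
After op 10 (git add c.txt): modified={a.txt} staged={b.txt, c.txt}
After op 11 (git add a.txt): modified={none} staged={a.txt, b.txt, c.txt}
After op 12 (git reset b.txt): modified={b.txt} staged={a.txt, c.txt}
After op 13 (modify c.txt): modified={b.txt, c.txt} staged={a.txt, c.txt}
After op 14 (git add c.txt): modified={b.txt} staged={a.txt, c.txt}
After op 15 (modify b.txt): modified={b.txt} staged={a.txt, c.txt}
After op 16 (git commit): modified={b.txt} staged={none}
After op 17 (git add b.txt): modified={none} staged={b.txt}
After op 18 (modify c.txt): modified={c.txt} staged={b.txt}
After op 19 (git add a.txt): modified={c.txt} staged={b.txt}
After op 20 (modify b.txt): modified={b.txt, c.txt} staged={b.txt}
After op 21 (git add c.txt): modified={b.txt} staged={b.txt, c.txt}
After op 22 (git reset b.txt): modified={b.txt} staged={c.txt}
After op 23 (git reset b.txt): modified={b.txt} staged={c.txt}
After op 24 (modify c.txt): modified={b.txt, c.txt} staged={c.txt}
After op 25 (git add c.txt): modified={b.txt} staged={c.txt}
After op 26 (git add b.txt): modified={none} staged={b.txt, c.txt}
After op 27 (modify a.txt): modified={a.txt} staged={b.txt, c.txt}
After op 28 (modify b.txt): modified={a.txt, b.txt} staged={b.txt, c.txt}
After op 29 (modify c.txt): modified={a.txt, b.txt, c.txt} staged={b.txt, c.txt}
After op 30 (git add b.txt): modified={a.txt, c.txt} staged={b.txt, c.txt}

Answer: a.txt, c.txt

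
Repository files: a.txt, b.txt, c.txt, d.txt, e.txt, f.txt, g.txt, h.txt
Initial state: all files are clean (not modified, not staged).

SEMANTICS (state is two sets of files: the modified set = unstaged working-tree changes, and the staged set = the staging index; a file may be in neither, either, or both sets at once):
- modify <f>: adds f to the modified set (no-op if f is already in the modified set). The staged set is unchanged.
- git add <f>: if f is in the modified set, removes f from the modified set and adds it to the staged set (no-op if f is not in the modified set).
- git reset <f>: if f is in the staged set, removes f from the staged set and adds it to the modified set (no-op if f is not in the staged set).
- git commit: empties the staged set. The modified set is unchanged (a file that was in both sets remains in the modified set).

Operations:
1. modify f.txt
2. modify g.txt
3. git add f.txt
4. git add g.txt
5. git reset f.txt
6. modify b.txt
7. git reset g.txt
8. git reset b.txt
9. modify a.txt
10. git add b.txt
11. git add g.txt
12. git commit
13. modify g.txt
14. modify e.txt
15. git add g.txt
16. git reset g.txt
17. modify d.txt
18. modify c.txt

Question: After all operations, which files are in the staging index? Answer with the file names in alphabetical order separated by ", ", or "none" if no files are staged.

Answer: none

Derivation:
After op 1 (modify f.txt): modified={f.txt} staged={none}
After op 2 (modify g.txt): modified={f.txt, g.txt} staged={none}
After op 3 (git add f.txt): modified={g.txt} staged={f.txt}
After op 4 (git add g.txt): modified={none} staged={f.txt, g.txt}
After op 5 (git reset f.txt): modified={f.txt} staged={g.txt}
After op 6 (modify b.txt): modified={b.txt, f.txt} staged={g.txt}
After op 7 (git reset g.txt): modified={b.txt, f.txt, g.txt} staged={none}
After op 8 (git reset b.txt): modified={b.txt, f.txt, g.txt} staged={none}
After op 9 (modify a.txt): modified={a.txt, b.txt, f.txt, g.txt} staged={none}
After op 10 (git add b.txt): modified={a.txt, f.txt, g.txt} staged={b.txt}
After op 11 (git add g.txt): modified={a.txt, f.txt} staged={b.txt, g.txt}
After op 12 (git commit): modified={a.txt, f.txt} staged={none}
After op 13 (modify g.txt): modified={a.txt, f.txt, g.txt} staged={none}
After op 14 (modify e.txt): modified={a.txt, e.txt, f.txt, g.txt} staged={none}
After op 15 (git add g.txt): modified={a.txt, e.txt, f.txt} staged={g.txt}
After op 16 (git reset g.txt): modified={a.txt, e.txt, f.txt, g.txt} staged={none}
After op 17 (modify d.txt): modified={a.txt, d.txt, e.txt, f.txt, g.txt} staged={none}
After op 18 (modify c.txt): modified={a.txt, c.txt, d.txt, e.txt, f.txt, g.txt} staged={none}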